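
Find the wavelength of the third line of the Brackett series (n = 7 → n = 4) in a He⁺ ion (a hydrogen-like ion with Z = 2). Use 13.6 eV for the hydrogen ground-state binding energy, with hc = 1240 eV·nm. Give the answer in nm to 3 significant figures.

542 nm

The Brackett series terminates on n_f = 4; the third line has n_i = 4+3 = 7.
ΔE = 54.40 × (1/4² − 1/7²) = 2.290 eV.
λ = 1240 / 2.290 = 542 nm.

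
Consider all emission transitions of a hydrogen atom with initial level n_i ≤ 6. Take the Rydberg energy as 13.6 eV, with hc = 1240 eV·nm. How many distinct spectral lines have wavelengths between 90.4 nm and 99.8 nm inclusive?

Enumerate all n_i → n_f pairs with 1 ≤ n_f < n_i ≤ 6 and compute λ = 1240 / [13.6·1·(1/n_f² − 1/n_i²)].
Lines falling in [90.4, 99.8] nm: 6→1 (93.78 nm), 5→1 (94.98 nm), 4→1 (97.25 nm).

3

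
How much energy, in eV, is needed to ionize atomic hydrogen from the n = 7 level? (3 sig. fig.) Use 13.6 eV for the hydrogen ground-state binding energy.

0.278 eV

E_7 = −13.60/49 = −0.278 eV, so ionization (to E = 0) requires 0.278 eV.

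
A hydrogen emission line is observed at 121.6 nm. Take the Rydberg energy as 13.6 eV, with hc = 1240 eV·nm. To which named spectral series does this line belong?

ΔE = 1240/121.6 = 10.20 eV.
This matches 13.6 × (1/1² − 1/2²), so n_f = 1: the Lyman series.

Lyman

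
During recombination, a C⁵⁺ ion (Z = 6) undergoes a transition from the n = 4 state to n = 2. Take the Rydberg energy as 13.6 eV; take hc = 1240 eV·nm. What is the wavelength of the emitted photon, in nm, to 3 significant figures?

For Z = 6 the level energies scale as Z², so the effective Rydberg energy is 13.6 × 36 = 489.6 eV.
ΔE = 489.6 × (1/2² − 1/4²) = 489.6 × 0.1875 = 91.80 eV.
λ = hc/ΔE = 1240 / 91.80 = 13.5 nm.

13.5 nm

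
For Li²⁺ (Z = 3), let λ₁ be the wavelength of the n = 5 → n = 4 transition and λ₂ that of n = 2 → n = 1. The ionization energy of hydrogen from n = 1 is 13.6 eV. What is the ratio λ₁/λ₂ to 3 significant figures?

33.3

λ ∝ 1/ΔE ∝ 1/(1/n_f² − 1/n_i²), and the Z² and hc factors cancel in the ratio.
λ₁/λ₂ = (1/1² − 1/2²)/(1/4² − 1/5²) = 0.7500/0.02250 = 33.3.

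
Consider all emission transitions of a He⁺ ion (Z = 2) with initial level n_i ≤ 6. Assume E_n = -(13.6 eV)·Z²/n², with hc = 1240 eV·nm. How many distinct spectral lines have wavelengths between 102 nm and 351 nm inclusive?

Enumerate all n_i → n_f pairs with 1 ≤ n_f < n_i ≤ 6 and compute λ = 1240 / [13.6·4·(1/n_f² − 1/n_i²)].
Lines falling in [102, 351] nm: 6→2 (102.6 nm), 5→2 (108.5 nm), 4→2 (121.6 nm), 3→2 (164.1 nm), 6→3 (273.5 nm), 5→3 (320.5 nm).

6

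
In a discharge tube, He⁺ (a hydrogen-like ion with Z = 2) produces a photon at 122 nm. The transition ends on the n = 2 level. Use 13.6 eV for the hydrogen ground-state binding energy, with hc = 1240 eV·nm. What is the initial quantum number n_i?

The photon energy is ΔE = hc/λ = 1240 / 122 = 10.16 eV.
With Z = 2, ΔE = 54.40 × (1/n_f² − 1/n_i²), so 1/n_f² − 1/n_i² = 0.1868.
With n_f = 2: 1/n_i² = 1/4 − 0.1868 = 0.06316, so n_i ≈ 3.98.

n_i = 4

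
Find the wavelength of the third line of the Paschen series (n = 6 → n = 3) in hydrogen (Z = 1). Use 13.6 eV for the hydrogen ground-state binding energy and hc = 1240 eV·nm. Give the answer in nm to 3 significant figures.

The Paschen series terminates on n_f = 3; the third line has n_i = 3+3 = 6.
ΔE = 13.60 × (1/3² − 1/6²) = 1.133 eV.
λ = 1240 / 1.133 = 1090 nm.

1090 nm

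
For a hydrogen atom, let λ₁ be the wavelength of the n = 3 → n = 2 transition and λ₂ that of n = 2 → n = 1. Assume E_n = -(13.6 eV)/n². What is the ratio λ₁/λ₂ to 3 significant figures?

5.40

λ ∝ 1/ΔE ∝ 1/(1/n_f² − 1/n_i²), and the Z² and hc factors cancel in the ratio.
λ₁/λ₂ = (1/1² − 1/2²)/(1/2² − 1/3²) = 0.7500/0.1389 = 5.40.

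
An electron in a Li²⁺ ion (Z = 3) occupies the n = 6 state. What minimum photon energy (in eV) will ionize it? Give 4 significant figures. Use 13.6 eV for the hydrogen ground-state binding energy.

3.400 eV

E_n = −13.6 Z²/n² = −122.4/n² eV for Z = 3.
E_6 = −122.4/36 = −3.400 eV, so ionization (to E = 0) requires 3.400 eV.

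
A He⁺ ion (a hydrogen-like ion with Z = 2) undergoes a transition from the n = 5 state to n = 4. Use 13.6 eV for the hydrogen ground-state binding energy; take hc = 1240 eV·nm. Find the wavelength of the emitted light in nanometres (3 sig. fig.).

For Z = 2 the level energies scale as Z², so the effective Rydberg energy is 13.6 × 4 = 54.40 eV.
ΔE = 54.40 × (1/4² − 1/5²) = 54.40 × 0.02250 = 1.224 eV.
λ = hc/ΔE = 1240 / 1.224 = 1010 nm.

1010 nm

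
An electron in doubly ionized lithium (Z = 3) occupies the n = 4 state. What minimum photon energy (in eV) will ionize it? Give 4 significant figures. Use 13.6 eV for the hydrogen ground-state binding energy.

E_n = −13.6 Z²/n² = −122.4/n² eV for Z = 3.
E_4 = −122.4/16 = −7.650 eV, so ionization (to E = 0) requires 7.650 eV.

7.650 eV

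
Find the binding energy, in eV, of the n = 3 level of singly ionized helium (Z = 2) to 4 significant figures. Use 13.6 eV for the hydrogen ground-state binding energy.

6.044 eV

E_n = −13.6 Z²/n² = −54.40/n² eV for Z = 2.
E_3 = −54.40/9 = −6.044 eV, so ionization (to E = 0) requires 6.044 eV.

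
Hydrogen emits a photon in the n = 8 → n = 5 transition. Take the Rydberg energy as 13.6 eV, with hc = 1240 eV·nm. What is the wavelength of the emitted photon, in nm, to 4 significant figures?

3741 nm

ΔE = 13.60 × (1/5² − 1/8²) = 13.60 × 0.02438 = 0.3315 eV.
λ = hc/ΔE = 1240 / 0.3315 = 3741 nm.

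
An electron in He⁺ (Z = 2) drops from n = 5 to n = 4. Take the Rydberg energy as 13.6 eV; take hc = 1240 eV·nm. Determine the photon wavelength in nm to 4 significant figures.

1013 nm

For Z = 2 the level energies scale as Z², so the effective Rydberg energy is 13.6 × 4 = 54.40 eV.
ΔE = 54.40 × (1/4² − 1/5²) = 54.40 × 0.02250 = 1.224 eV.
λ = hc/ΔE = 1240 / 1.224 = 1013 nm.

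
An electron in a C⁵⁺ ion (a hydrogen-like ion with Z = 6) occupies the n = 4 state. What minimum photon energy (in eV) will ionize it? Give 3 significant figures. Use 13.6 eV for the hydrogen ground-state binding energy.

E_n = −13.6 Z²/n² = −489.6/n² eV for Z = 6.
E_4 = −489.6/16 = −30.6 eV, so ionization (to E = 0) requires 30.6 eV.

30.6 eV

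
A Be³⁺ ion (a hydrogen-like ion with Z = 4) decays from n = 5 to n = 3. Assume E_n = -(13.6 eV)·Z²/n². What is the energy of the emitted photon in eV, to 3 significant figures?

The Bohr energies scale as Z², so for Z = 4: E_n = −217.6/n² eV.
E_5 = −217.6/25 = −8.704 eV and E_3 = −217.6/9 = −24.18 eV.
The photon energy is |E_5 − E_3| = 15.5 eV.

15.5 eV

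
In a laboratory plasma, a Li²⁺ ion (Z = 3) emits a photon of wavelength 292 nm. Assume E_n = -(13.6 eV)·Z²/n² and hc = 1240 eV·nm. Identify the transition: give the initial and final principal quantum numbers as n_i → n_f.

n_i = 6, n_f = 4

The photon energy is ΔE = hc/λ = 1240 / 292 = 4.247 eV.
With Z = 3, ΔE = 122.4 × (1/n_f² − 1/n_i²), so 1/n_f² − 1/n_i² = 0.03469.
Trying n_f = 4 gives 1/n_i² = 0.02781, i.e. n_i ≈ 6; this pair matches.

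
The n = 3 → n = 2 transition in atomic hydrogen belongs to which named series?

Balmer

The series is set by the lower level: n_f = 2 is the Balmer series.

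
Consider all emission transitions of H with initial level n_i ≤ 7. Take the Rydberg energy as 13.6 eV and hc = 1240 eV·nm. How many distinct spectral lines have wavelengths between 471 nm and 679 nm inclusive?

2

Enumerate all n_i → n_f pairs with 1 ≤ n_f < n_i ≤ 7 and compute λ = 1240 / [13.6·1·(1/n_f² − 1/n_i²)].
Lines falling in [471, 679] nm: 4→2 (486.3 nm), 3→2 (656.5 nm).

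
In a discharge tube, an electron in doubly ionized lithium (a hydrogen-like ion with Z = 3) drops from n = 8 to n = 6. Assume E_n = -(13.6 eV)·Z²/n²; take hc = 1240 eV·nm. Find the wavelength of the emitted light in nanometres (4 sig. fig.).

833.6 nm

For Z = 3 the level energies scale as Z², so the effective Rydberg energy is 13.6 × 9 = 122.4 eV.
ΔE = 122.4 × (1/6² − 1/8²) = 122.4 × 0.01215 = 1.488 eV.
λ = hc/ΔE = 1240 / 1.488 = 833.6 nm.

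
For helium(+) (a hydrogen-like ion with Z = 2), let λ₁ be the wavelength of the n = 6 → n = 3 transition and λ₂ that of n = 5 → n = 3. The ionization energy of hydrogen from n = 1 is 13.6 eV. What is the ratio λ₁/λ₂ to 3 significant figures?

λ ∝ 1/ΔE ∝ 1/(1/n_f² − 1/n_i²), and the Z² and hc factors cancel in the ratio.
λ₁/λ₂ = (1/3² − 1/5²)/(1/3² − 1/6²) = 0.07111/0.08333 = 0.853.

0.853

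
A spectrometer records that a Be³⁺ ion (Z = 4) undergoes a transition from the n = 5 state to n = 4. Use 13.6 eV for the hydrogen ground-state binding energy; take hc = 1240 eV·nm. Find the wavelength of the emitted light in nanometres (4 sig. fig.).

253.3 nm

For Z = 4 the level energies scale as Z², so the effective Rydberg energy is 13.6 × 16 = 217.6 eV.
ΔE = 217.6 × (1/4² − 1/5²) = 217.6 × 0.02250 = 4.896 eV.
λ = hc/ΔE = 1240 / 4.896 = 253.3 nm.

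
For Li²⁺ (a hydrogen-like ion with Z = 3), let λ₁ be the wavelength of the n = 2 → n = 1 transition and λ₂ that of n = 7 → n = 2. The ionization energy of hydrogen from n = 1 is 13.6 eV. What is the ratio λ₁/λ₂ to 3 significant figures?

0.306

λ ∝ 1/ΔE ∝ 1/(1/n_f² − 1/n_i²), and the Z² and hc factors cancel in the ratio.
λ₁/λ₂ = (1/2² − 1/7²)/(1/1² − 1/2²) = 0.2296/0.7500 = 0.306.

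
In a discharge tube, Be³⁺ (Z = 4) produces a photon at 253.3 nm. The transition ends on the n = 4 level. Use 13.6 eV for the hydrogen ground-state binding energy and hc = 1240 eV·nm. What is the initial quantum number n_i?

n_i = 5

The photon energy is ΔE = hc/λ = 1240 / 253.3 = 4.895 eV.
With Z = 4, ΔE = 217.6 × (1/n_f² − 1/n_i²), so 1/n_f² − 1/n_i² = 0.02250.
With n_f = 4: 1/n_i² = 1/16 − 0.02250 = 0.04000, so n_i ≈ 5.00.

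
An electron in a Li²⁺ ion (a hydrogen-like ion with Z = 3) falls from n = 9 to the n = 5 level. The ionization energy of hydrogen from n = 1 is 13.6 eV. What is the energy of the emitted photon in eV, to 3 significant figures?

3.38 eV

The Bohr energies scale as Z², so for Z = 3: E_n = −122.4/n² eV.
E_9 = −122.4/81 = −1.511 eV and E_5 = −122.4/25 = −4.896 eV.
The photon energy is |E_9 − E_5| = 3.38 eV.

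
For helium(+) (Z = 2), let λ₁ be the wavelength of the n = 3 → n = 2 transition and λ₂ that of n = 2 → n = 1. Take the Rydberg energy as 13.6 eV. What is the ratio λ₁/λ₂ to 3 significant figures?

5.40

λ ∝ 1/ΔE ∝ 1/(1/n_f² − 1/n_i²), and the Z² and hc factors cancel in the ratio.
λ₁/λ₂ = (1/1² − 1/2²)/(1/2² − 1/3²) = 0.7500/0.1389 = 5.40.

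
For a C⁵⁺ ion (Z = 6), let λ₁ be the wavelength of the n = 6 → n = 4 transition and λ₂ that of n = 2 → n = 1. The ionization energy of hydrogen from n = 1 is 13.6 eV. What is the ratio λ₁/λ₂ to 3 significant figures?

λ ∝ 1/ΔE ∝ 1/(1/n_f² − 1/n_i²), and the Z² and hc factors cancel in the ratio.
λ₁/λ₂ = (1/1² − 1/2²)/(1/4² − 1/6²) = 0.7500/0.03472 = 21.6.

21.6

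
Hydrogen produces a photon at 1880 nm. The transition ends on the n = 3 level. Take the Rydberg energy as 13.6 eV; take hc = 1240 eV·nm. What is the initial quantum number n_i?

The photon energy is ΔE = hc/λ = 1240 / 1880 = 0.6596 eV.
With Z = 1, ΔE = 13.60 × (1/n_f² − 1/n_i²), so 1/n_f² − 1/n_i² = 0.04850.
With n_f = 3: 1/n_i² = 1/9 − 0.04850 = 0.06261, so n_i ≈ 4.00.

n_i = 4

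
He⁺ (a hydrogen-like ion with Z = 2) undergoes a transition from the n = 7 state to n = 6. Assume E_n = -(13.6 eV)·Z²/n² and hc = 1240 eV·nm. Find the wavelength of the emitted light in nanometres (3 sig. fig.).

For Z = 2 the level energies scale as Z², so the effective Rydberg energy is 13.6 × 4 = 54.40 eV.
ΔE = 54.40 × (1/6² − 1/7²) = 54.40 × 0.007370 = 0.4009 eV.
λ = hc/ΔE = 1240 / 0.4009 = 3090 nm.

3090 nm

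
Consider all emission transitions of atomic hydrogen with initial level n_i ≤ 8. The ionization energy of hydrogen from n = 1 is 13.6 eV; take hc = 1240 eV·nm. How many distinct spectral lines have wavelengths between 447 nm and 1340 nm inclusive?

6

Enumerate all n_i → n_f pairs with 1 ≤ n_f < n_i ≤ 8 and compute λ = 1240 / [13.6·1·(1/n_f² − 1/n_i²)].
Lines falling in [447, 1340] nm: 4→2 (486.3 nm), 3→2 (656.5 nm), 8→3 (954.9 nm), 7→3 (1005 nm), 6→3 (1094 nm), 5→3 (1282 nm).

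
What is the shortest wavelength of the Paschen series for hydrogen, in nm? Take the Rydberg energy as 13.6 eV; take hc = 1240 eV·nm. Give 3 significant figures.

The Paschen series has lower level n_f = 3; the series limit corresponds to n_i → ∞.
ΔE_max = 13.6 × 1 / 3² = 1.511 eV.
λ_min = 1240 / 1.511 = 821 nm.

821 nm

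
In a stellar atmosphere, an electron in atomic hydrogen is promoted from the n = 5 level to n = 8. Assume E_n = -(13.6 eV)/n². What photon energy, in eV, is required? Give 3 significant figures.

E_8 = −13.60/64 = −0.2125 eV and E_5 = −13.60/25 = −0.5440 eV.
The photon energy is |E_8 − E_5| = 0.332 eV.

0.332 eV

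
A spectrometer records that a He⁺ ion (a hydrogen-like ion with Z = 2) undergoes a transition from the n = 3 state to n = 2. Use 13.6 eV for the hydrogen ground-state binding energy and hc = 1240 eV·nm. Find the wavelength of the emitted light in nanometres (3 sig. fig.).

164 nm

For Z = 2 the level energies scale as Z², so the effective Rydberg energy is 13.6 × 4 = 54.40 eV.
ΔE = 54.40 × (1/2² − 1/3²) = 54.40 × 0.1389 = 7.556 eV.
λ = hc/ΔE = 1240 / 7.556 = 164 nm.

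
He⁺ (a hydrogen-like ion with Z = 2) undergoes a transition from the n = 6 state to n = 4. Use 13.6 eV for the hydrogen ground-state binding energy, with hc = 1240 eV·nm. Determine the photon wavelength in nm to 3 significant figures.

For Z = 2 the level energies scale as Z², so the effective Rydberg energy is 13.6 × 4 = 54.40 eV.
ΔE = 54.40 × (1/4² − 1/6²) = 54.40 × 0.03472 = 1.889 eV.
λ = hc/ΔE = 1240 / 1.889 = 656 nm.

656 nm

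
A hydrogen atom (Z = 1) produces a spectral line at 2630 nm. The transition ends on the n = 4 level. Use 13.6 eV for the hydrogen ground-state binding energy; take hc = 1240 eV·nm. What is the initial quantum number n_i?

The photon energy is ΔE = hc/λ = 1240 / 2630 = 0.4715 eV.
With Z = 1, ΔE = 13.60 × (1/n_f² − 1/n_i²), so 1/n_f² − 1/n_i² = 0.03467.
With n_f = 4: 1/n_i² = 1/16 − 0.03467 = 0.02783, so n_i ≈ 5.99.

n_i = 6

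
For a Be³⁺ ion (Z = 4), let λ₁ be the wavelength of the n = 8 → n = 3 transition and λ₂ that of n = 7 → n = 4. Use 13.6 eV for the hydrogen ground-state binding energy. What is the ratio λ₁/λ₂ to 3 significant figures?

0.441

λ ∝ 1/ΔE ∝ 1/(1/n_f² − 1/n_i²), and the Z² and hc factors cancel in the ratio.
λ₁/λ₂ = (1/4² − 1/7²)/(1/3² − 1/8²) = 0.04209/0.09549 = 0.441.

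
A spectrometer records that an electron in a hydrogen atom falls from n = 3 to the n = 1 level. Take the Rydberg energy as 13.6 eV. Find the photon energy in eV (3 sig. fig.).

12.1 eV

E_3 = −13.60/9 = −1.511 eV and E_1 = −13.60/1 = −13.60 eV.
The photon energy is |E_3 − E_1| = 12.1 eV.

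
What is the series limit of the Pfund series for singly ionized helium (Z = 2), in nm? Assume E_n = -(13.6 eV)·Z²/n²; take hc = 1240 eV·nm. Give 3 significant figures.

570 nm

The Pfund series has lower level n_f = 5; the series limit corresponds to n_i → ∞.
ΔE_max = 13.6 × 4 / 5² = 2.176 eV.
λ_min = 1240 / 2.176 = 570 nm.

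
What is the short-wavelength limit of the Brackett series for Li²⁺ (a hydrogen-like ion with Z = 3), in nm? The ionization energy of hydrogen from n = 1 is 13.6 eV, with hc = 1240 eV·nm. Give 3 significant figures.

162 nm

The Brackett series has lower level n_f = 4; the series limit corresponds to n_i → ∞.
ΔE_max = 13.6 × 9 / 4² = 7.650 eV.
λ_min = 1240 / 7.650 = 162 nm.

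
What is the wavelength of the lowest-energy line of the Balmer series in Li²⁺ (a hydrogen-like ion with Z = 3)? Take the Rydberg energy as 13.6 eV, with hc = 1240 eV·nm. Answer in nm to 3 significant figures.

72.9 nm

The Balmer series terminates on n_f = 2; the first line has n_i = 2+1 = 3.
ΔE = 122.4 × (1/2² − 1/3²) = 17.00 eV.
λ = 1240 / 17.00 = 72.9 nm.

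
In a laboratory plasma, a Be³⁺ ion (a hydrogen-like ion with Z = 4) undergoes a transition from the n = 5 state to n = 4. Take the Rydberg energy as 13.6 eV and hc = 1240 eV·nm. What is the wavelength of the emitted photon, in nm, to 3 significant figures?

For Z = 4 the level energies scale as Z², so the effective Rydberg energy is 13.6 × 16 = 217.6 eV.
ΔE = 217.6 × (1/4² − 1/5²) = 217.6 × 0.02250 = 4.896 eV.
λ = hc/ΔE = 1240 / 4.896 = 253 nm.

253 nm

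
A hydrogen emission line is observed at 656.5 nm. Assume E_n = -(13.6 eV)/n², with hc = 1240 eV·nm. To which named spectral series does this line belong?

Balmer

ΔE = 1240/656.5 = 1.889 eV.
This matches 13.6 × (1/2² − 1/3²), so n_f = 2: the Balmer series.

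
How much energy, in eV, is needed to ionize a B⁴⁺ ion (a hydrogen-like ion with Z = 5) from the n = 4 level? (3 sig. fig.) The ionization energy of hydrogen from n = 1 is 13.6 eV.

21.3 eV

E_n = −13.6 Z²/n² = −340.0/n² eV for Z = 5.
E_4 = −340.0/16 = −21.3 eV, so ionization (to E = 0) requires 21.3 eV.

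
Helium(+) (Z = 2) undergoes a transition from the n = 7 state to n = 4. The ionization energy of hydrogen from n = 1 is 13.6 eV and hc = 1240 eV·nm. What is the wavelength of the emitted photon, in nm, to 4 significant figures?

For Z = 2 the level energies scale as Z², so the effective Rydberg energy is 13.6 × 4 = 54.40 eV.
ΔE = 54.40 × (1/4² − 1/7²) = 54.40 × 0.04209 = 2.290 eV.
λ = hc/ΔE = 1240 / 2.290 = 541.5 nm.

541.5 nm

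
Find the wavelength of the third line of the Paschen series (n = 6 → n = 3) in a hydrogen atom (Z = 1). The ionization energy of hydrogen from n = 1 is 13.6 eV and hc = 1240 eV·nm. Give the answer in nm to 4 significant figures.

The Paschen series terminates on n_f = 3; the third line has n_i = 3+3 = 6.
ΔE = 13.60 × (1/3² − 1/6²) = 1.133 eV.
λ = 1240 / 1.133 = 1094 nm.

1094 nm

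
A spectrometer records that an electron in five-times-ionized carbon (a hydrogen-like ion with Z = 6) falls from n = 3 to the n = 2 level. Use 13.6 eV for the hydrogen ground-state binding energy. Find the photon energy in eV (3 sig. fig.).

68.0 eV

The Bohr energies scale as Z², so for Z = 6: E_n = −489.6/n² eV.
E_3 = −489.6/9 = −54.40 eV and E_2 = −489.6/4 = −122.4 eV.
The photon energy is |E_3 − E_2| = 68.0 eV.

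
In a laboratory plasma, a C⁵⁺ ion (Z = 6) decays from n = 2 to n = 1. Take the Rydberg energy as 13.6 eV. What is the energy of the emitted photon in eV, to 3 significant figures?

The Bohr energies scale as Z², so for Z = 6: E_n = −489.6/n² eV.
E_2 = −489.6/4 = −122.4 eV and E_1 = −489.6/1 = −489.6 eV.
The photon energy is |E_2 − E_1| = 367 eV.

367 eV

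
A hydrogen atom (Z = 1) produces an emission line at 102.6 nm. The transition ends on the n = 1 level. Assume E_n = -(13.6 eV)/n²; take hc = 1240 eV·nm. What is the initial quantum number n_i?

n_i = 3

The photon energy is ΔE = hc/λ = 1240 / 102.6 = 12.09 eV.
With Z = 1, ΔE = 13.60 × (1/n_f² − 1/n_i²), so 1/n_f² − 1/n_i² = 0.8887.
With n_f = 1: 1/n_i² = 1/1 − 0.8887 = 0.1113, so n_i ≈ 3.00.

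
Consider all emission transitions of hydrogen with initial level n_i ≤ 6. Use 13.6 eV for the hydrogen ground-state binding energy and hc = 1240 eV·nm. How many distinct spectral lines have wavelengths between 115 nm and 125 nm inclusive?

1

Enumerate all n_i → n_f pairs with 1 ≤ n_f < n_i ≤ 6 and compute λ = 1240 / [13.6·1·(1/n_f² − 1/n_i²)].
Lines falling in [115, 125] nm: 2→1 (121.6 nm).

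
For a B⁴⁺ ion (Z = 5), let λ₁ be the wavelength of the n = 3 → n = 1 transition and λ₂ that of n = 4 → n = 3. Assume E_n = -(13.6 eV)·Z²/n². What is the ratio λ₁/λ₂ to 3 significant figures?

0.0547

λ ∝ 1/ΔE ∝ 1/(1/n_f² − 1/n_i²), and the Z² and hc factors cancel in the ratio.
λ₁/λ₂ = (1/3² − 1/4²)/(1/1² − 1/3²) = 0.04861/0.8889 = 0.0547.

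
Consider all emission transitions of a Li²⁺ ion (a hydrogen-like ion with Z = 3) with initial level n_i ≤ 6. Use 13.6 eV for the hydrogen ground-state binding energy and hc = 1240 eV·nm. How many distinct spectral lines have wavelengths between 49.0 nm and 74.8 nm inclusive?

Enumerate all n_i → n_f pairs with 1 ≤ n_f < n_i ≤ 6 and compute λ = 1240 / [13.6·9·(1/n_f² − 1/n_i²)].
Lines falling in [49.0, 74.8] nm: 4→2 (54.03 nm), 3→2 (72.94 nm).

2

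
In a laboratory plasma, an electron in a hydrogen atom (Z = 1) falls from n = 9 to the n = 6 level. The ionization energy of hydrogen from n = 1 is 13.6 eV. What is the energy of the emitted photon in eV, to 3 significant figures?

0.210 eV

E_9 = −13.60/81 = −0.1679 eV and E_6 = −13.60/36 = −0.3778 eV.
The photon energy is |E_9 − E_6| = 0.210 eV.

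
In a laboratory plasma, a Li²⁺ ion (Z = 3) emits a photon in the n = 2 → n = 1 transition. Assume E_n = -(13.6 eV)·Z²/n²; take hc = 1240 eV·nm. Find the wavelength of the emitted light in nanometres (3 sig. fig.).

13.5 nm

For Z = 3 the level energies scale as Z², so the effective Rydberg energy is 13.6 × 9 = 122.4 eV.
ΔE = 122.4 × (1/1² − 1/2²) = 122.4 × 0.7500 = 91.80 eV.
λ = hc/ΔE = 1240 / 91.80 = 13.5 nm.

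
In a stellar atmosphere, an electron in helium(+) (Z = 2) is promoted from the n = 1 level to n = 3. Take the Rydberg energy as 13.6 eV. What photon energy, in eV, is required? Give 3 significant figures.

The Bohr energies scale as Z², so for Z = 2: E_n = −54.40/n² eV.
E_3 = −54.40/9 = −6.044 eV and E_1 = −54.40/1 = −54.40 eV.
The photon energy is |E_3 − E_1| = 48.4 eV.

48.4 eV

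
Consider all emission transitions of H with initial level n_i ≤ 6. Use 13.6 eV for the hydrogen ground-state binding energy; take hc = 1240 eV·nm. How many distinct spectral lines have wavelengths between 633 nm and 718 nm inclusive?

1

Enumerate all n_i → n_f pairs with 1 ≤ n_f < n_i ≤ 6 and compute λ = 1240 / [13.6·1·(1/n_f² − 1/n_i²)].
Lines falling in [633, 718] nm: 3→2 (656.5 nm).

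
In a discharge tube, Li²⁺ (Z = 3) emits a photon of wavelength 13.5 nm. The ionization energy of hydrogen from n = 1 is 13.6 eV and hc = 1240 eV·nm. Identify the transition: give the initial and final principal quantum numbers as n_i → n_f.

The photon energy is ΔE = hc/λ = 1240 / 13.5 = 91.85 eV.
With Z = 3, ΔE = 122.4 × (1/n_f² − 1/n_i²), so 1/n_f² − 1/n_i² = 0.7504.
Trying n_f = 1 gives 1/n_i² = 0.2496, i.e. n_i ≈ 2; this pair matches.

n_i = 2, n_f = 1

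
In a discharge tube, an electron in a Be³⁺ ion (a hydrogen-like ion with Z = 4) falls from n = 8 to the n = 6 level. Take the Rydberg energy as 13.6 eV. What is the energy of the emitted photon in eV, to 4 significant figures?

2.644 eV

The Bohr energies scale as Z², so for Z = 4: E_n = −217.6/n² eV.
E_8 = −217.6/64 = −3.400 eV and E_6 = −217.6/36 = −6.044 eV.
The photon energy is |E_8 − E_6| = 2.644 eV.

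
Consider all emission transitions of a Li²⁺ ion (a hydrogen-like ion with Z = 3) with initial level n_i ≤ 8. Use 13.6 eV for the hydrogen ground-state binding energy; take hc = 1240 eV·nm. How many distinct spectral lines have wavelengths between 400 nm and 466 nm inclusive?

2

Enumerate all n_i → n_f pairs with 1 ≤ n_f < n_i ≤ 8 and compute λ = 1240 / [13.6·9·(1/n_f² − 1/n_i²)].
Lines falling in [400, 466] nm: 8→5 (415.6 nm), 5→4 (450.3 nm).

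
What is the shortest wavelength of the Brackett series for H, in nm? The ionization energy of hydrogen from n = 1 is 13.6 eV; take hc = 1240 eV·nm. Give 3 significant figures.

1460 nm

The Brackett series has lower level n_f = 4; the series limit corresponds to n_i → ∞.
ΔE_max = 13.6 × 1 / 4² = 0.8500 eV.
λ_min = 1240 / 0.8500 = 1460 nm.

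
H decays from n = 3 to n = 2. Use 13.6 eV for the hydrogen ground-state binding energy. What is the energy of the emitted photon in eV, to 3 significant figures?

1.89 eV

E_3 = −13.60/9 = −1.511 eV and E_2 = −13.60/4 = −3.400 eV.
The photon energy is |E_3 − E_2| = 1.89 eV.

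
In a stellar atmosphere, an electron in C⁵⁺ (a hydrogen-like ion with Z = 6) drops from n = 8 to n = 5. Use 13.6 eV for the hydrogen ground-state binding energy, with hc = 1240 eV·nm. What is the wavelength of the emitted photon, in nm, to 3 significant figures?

For Z = 6 the level energies scale as Z², so the effective Rydberg energy is 13.6 × 36 = 489.6 eV.
ΔE = 489.6 × (1/5² − 1/8²) = 489.6 × 0.02438 = 11.93 eV.
λ = hc/ΔE = 1240 / 11.93 = 104 nm.

104 nm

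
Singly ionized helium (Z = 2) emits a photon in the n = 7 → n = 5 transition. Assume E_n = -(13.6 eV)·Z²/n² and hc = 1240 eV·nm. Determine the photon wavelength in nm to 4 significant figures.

1163 nm

For Z = 2 the level energies scale as Z², so the effective Rydberg energy is 13.6 × 4 = 54.40 eV.
ΔE = 54.40 × (1/5² − 1/7²) = 54.40 × 0.01959 = 1.066 eV.
λ = hc/ΔE = 1240 / 1.066 = 1163 nm.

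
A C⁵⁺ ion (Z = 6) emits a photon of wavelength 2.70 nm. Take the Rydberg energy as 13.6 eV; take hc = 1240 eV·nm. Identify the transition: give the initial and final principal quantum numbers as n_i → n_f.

n_i = 4, n_f = 1

The photon energy is ΔE = hc/λ = 1240 / 2.70 = 459.3 eV.
With Z = 6, ΔE = 489.6 × (1/n_f² − 1/n_i²), so 1/n_f² − 1/n_i² = 0.9380.
Trying n_f = 1 gives 1/n_i² = 0.06197, i.e. n_i ≈ 4; this pair matches.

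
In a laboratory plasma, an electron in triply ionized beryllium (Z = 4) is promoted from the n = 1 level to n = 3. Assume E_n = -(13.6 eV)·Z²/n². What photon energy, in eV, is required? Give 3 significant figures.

193 eV

The Bohr energies scale as Z², so for Z = 4: E_n = −217.6/n² eV.
E_3 = −217.6/9 = −24.18 eV and E_1 = −217.6/1 = −217.6 eV.
The photon energy is |E_3 − E_1| = 193 eV.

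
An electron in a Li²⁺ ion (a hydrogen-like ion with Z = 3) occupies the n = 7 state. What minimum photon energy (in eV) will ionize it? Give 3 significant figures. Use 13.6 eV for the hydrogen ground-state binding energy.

E_n = −13.6 Z²/n² = −122.4/n² eV for Z = 3.
E_7 = −122.4/49 = −2.50 eV, so ionization (to E = 0) requires 2.50 eV.

2.50 eV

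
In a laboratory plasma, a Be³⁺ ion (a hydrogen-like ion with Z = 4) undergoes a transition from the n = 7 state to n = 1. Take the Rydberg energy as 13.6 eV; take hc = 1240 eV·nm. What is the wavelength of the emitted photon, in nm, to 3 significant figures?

5.82 nm

For Z = 4 the level energies scale as Z², so the effective Rydberg energy is 13.6 × 16 = 217.6 eV.
ΔE = 217.6 × (1/1² − 1/7²) = 217.6 × 0.9796 = 213.2 eV.
λ = hc/ΔE = 1240 / 213.2 = 5.82 nm.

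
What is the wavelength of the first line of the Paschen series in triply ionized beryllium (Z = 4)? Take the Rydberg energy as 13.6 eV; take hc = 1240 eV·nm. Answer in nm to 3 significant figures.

The Paschen series terminates on n_f = 3; the first line has n_i = 3+1 = 4.
ΔE = 217.6 × (1/3² − 1/4²) = 10.58 eV.
λ = 1240 / 10.58 = 117 nm.

117 nm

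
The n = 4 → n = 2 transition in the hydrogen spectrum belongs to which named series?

The series is set by the lower level: n_f = 2 is the Balmer series.

Balmer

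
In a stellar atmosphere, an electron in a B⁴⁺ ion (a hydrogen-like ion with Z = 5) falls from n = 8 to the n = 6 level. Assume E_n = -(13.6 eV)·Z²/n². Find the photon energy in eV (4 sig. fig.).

The Bohr energies scale as Z², so for Z = 5: E_n = −340.0/n² eV.
E_8 = −340.0/64 = −5.313 eV and E_6 = −340.0/36 = −9.444 eV.
The photon energy is |E_8 − E_6| = 4.132 eV.

4.132 eV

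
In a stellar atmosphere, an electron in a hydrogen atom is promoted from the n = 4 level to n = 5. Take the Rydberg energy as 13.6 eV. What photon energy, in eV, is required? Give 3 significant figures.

0.306 eV

E_5 = −13.60/25 = −0.5440 eV and E_4 = −13.60/16 = −0.8500 eV.
The photon energy is |E_5 − E_4| = 0.306 eV.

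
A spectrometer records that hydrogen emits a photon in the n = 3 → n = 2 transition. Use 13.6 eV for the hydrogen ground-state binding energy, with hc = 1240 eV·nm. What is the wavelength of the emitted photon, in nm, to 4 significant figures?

656.5 nm

ΔE = 13.60 × (1/2² − 1/3²) = 13.60 × 0.1389 = 1.889 eV.
λ = hc/ΔE = 1240 / 1.889 = 656.5 nm.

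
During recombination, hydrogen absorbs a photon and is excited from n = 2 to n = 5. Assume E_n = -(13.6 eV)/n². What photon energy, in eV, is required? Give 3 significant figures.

E_5 = −13.60/25 = −0.5440 eV and E_2 = −13.60/4 = −3.400 eV.
The photon energy is |E_5 − E_2| = 2.86 eV.

2.86 eV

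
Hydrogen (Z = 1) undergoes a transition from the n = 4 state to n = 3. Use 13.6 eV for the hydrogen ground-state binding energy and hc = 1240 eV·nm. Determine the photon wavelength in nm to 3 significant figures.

1880 nm

ΔE = 13.60 × (1/3² − 1/4²) = 13.60 × 0.04861 = 0.6611 eV.
λ = hc/ΔE = 1240 / 0.6611 = 1880 nm.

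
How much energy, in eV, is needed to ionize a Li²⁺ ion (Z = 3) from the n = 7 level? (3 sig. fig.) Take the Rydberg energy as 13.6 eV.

2.50 eV

E_n = −13.6 Z²/n² = −122.4/n² eV for Z = 3.
E_7 = −122.4/49 = −2.50 eV, so ionization (to E = 0) requires 2.50 eV.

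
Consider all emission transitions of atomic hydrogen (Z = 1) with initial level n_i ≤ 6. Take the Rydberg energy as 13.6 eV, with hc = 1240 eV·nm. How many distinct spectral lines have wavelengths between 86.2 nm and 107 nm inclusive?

Enumerate all n_i → n_f pairs with 1 ≤ n_f < n_i ≤ 6 and compute λ = 1240 / [13.6·1·(1/n_f² − 1/n_i²)].
Lines falling in [86.2, 107] nm: 6→1 (93.78 nm), 5→1 (94.98 nm), 4→1 (97.25 nm), 3→1 (102.6 nm).

4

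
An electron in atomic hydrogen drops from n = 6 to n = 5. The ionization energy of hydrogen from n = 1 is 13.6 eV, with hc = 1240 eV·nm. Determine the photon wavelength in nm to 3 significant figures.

7460 nm

ΔE = 13.60 × (1/5² − 1/6²) = 13.60 × 0.01222 = 0.1662 eV.
λ = hc/ΔE = 1240 / 0.1662 = 7460 nm.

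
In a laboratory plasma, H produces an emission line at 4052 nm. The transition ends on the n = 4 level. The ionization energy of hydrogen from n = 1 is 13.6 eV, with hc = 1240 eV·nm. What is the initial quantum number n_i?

n_i = 5

The photon energy is ΔE = hc/λ = 1240 / 4052 = 0.3060 eV.
With Z = 1, ΔE = 13.60 × (1/n_f² − 1/n_i²), so 1/n_f² − 1/n_i² = 0.02250.
With n_f = 4: 1/n_i² = 1/16 − 0.02250 = 0.04000, so n_i ≈ 5.00.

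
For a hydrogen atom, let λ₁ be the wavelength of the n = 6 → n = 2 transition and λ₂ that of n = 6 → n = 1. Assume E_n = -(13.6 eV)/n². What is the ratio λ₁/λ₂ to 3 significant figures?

4.38

λ ∝ 1/ΔE ∝ 1/(1/n_f² − 1/n_i²), and the Z² and hc factors cancel in the ratio.
λ₁/λ₂ = (1/1² − 1/6²)/(1/2² − 1/6²) = 0.9722/0.2222 = 4.38.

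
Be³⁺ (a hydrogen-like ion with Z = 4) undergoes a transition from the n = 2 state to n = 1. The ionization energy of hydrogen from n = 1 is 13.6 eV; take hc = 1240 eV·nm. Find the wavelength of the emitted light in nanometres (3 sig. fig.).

7.60 nm

For Z = 4 the level energies scale as Z², so the effective Rydberg energy is 13.6 × 16 = 217.6 eV.
ΔE = 217.6 × (1/1² − 1/2²) = 217.6 × 0.7500 = 163.2 eV.
λ = hc/ΔE = 1240 / 163.2 = 7.60 nm.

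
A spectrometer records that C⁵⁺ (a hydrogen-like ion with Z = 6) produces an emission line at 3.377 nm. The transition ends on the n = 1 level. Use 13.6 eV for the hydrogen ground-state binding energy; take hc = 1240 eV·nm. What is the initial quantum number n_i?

The photon energy is ΔE = hc/λ = 1240 / 3.377 = 367.2 eV.
With Z = 6, ΔE = 489.6 × (1/n_f² − 1/n_i²), so 1/n_f² − 1/n_i² = 0.7500.
With n_f = 1: 1/n_i² = 1/1 − 0.7500 = 0.2500, so n_i ≈ 2.00.

n_i = 2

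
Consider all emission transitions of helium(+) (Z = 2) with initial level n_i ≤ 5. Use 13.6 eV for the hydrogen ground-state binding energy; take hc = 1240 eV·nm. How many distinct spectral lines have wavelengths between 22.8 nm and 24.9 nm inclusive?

2

Enumerate all n_i → n_f pairs with 1 ≤ n_f < n_i ≤ 5 and compute λ = 1240 / [13.6·4·(1/n_f² − 1/n_i²)].
Lines falling in [22.8, 24.9] nm: 5→1 (23.74 nm), 4→1 (24.31 nm).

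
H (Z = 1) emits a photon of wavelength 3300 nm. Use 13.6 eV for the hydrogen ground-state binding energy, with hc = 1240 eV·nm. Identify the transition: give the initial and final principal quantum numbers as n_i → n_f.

The photon energy is ΔE = hc/λ = 1240 / 3300 = 0.3758 eV.
With Z = 1, ΔE = 13.60 × (1/n_f² − 1/n_i²), so 1/n_f² − 1/n_i² = 0.02763.
Trying n_f = 5 gives 1/n_i² = 0.01237, i.e. n_i ≈ 9; this pair matches.

n_i = 9, n_f = 5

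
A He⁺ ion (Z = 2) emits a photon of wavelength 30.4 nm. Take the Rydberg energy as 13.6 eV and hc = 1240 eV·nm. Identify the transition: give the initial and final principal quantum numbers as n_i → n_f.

n_i = 2, n_f = 1

The photon energy is ΔE = hc/λ = 1240 / 30.4 = 40.79 eV.
With Z = 2, ΔE = 54.40 × (1/n_f² − 1/n_i²), so 1/n_f² − 1/n_i² = 0.7498.
Trying n_f = 1 gives 1/n_i² = 0.2502, i.e. n_i ≈ 2; this pair matches.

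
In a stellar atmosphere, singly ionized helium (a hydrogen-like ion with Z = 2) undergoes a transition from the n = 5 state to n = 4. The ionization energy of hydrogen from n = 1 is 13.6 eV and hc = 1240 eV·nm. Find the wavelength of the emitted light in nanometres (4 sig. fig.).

For Z = 2 the level energies scale as Z², so the effective Rydberg energy is 13.6 × 4 = 54.40 eV.
ΔE = 54.40 × (1/4² − 1/5²) = 54.40 × 0.02250 = 1.224 eV.
λ = hc/ΔE = 1240 / 1.224 = 1013 nm.

1013 nm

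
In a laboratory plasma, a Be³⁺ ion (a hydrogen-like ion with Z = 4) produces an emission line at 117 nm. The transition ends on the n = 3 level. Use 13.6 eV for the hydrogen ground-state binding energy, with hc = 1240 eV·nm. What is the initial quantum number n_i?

The photon energy is ΔE = hc/λ = 1240 / 117 = 10.60 eV.
With Z = 4, ΔE = 217.6 × (1/n_f² − 1/n_i²), so 1/n_f² − 1/n_i² = 0.04871.
With n_f = 3: 1/n_i² = 1/9 − 0.04871 = 0.06241, so n_i ≈ 4.00.

n_i = 4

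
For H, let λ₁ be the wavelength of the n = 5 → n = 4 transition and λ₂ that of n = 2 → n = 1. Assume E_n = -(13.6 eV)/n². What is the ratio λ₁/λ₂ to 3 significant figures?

33.3

λ ∝ 1/ΔE ∝ 1/(1/n_f² − 1/n_i²), and the Z² and hc factors cancel in the ratio.
λ₁/λ₂ = (1/1² − 1/2²)/(1/4² − 1/5²) = 0.7500/0.02250 = 33.3.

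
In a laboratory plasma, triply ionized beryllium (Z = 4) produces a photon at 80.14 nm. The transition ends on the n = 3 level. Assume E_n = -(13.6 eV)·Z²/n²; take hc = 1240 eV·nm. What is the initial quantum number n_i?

n_i = 5

The photon energy is ΔE = hc/λ = 1240 / 80.14 = 15.47 eV.
With Z = 4, ΔE = 217.6 × (1/n_f² − 1/n_i²), so 1/n_f² − 1/n_i² = 0.07111.
With n_f = 3: 1/n_i² = 1/9 − 0.07111 = 0.04000, so n_i ≈ 5.00.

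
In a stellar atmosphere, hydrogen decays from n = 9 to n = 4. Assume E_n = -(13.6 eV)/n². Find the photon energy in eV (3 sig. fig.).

0.682 eV

E_9 = −13.60/81 = −0.1679 eV and E_4 = −13.60/16 = −0.8500 eV.
The photon energy is |E_9 − E_4| = 0.682 eV.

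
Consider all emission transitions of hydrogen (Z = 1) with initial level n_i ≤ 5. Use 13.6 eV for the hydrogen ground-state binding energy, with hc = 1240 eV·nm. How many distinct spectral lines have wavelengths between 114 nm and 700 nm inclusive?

4

Enumerate all n_i → n_f pairs with 1 ≤ n_f < n_i ≤ 5 and compute λ = 1240 / [13.6·1·(1/n_f² − 1/n_i²)].
Lines falling in [114, 700] nm: 2→1 (121.6 nm), 5→2 (434.2 nm), 4→2 (486.3 nm), 3→2 (656.5 nm).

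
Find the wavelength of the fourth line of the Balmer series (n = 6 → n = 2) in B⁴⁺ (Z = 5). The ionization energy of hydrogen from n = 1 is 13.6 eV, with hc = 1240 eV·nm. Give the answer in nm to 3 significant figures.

The Balmer series terminates on n_f = 2; the fourth line has n_i = 2+4 = 6.
ΔE = 340.0 × (1/2² − 1/6²) = 75.56 eV.
λ = 1240 / 75.56 = 16.4 nm.

16.4 nm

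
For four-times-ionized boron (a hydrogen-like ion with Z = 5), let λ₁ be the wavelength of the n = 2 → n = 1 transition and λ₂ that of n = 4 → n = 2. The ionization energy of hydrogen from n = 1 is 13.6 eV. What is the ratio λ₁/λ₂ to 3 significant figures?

0.250

λ ∝ 1/ΔE ∝ 1/(1/n_f² − 1/n_i²), and the Z² and hc factors cancel in the ratio.
λ₁/λ₂ = (1/2² − 1/4²)/(1/1² − 1/2²) = 0.1875/0.7500 = 0.250.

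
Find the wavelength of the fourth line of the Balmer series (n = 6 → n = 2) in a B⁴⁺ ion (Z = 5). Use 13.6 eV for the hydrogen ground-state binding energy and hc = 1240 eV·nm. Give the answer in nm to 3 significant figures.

The Balmer series terminates on n_f = 2; the fourth line has n_i = 2+4 = 6.
ΔE = 340.0 × (1/2² − 1/6²) = 75.56 eV.
λ = 1240 / 75.56 = 16.4 nm.

16.4 nm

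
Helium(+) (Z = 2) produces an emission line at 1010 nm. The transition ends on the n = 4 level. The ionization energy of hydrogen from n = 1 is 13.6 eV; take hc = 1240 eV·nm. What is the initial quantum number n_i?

The photon energy is ΔE = hc/λ = 1240 / 1010 = 1.228 eV.
With Z = 2, ΔE = 54.40 × (1/n_f² − 1/n_i²), so 1/n_f² − 1/n_i² = 0.02257.
With n_f = 4: 1/n_i² = 1/16 − 0.02257 = 0.03993, so n_i ≈ 5.00.

n_i = 5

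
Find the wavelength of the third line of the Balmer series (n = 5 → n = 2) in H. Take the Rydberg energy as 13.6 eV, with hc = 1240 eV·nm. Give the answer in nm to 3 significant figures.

434 nm

The Balmer series terminates on n_f = 2; the third line has n_i = 2+3 = 5.
ΔE = 13.60 × (1/2² − 1/5²) = 2.856 eV.
λ = 1240 / 2.856 = 434 nm.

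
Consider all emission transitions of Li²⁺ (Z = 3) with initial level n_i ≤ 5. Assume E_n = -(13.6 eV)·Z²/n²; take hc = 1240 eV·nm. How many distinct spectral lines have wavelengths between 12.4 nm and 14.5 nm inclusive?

1

Enumerate all n_i → n_f pairs with 1 ≤ n_f < n_i ≤ 5 and compute λ = 1240 / [13.6·9·(1/n_f² − 1/n_i²)].
Lines falling in [12.4, 14.5] nm: 2→1 (13.51 nm).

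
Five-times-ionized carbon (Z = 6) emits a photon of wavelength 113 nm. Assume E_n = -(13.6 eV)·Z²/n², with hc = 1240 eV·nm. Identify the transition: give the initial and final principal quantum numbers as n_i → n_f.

n_i = 5, n_f = 4

The photon energy is ΔE = hc/λ = 1240 / 113 = 10.97 eV.
With Z = 6, ΔE = 489.6 × (1/n_f² − 1/n_i²), so 1/n_f² − 1/n_i² = 0.02241.
Trying n_f = 4 gives 1/n_i² = 0.04009, i.e. n_i ≈ 5; this pair matches.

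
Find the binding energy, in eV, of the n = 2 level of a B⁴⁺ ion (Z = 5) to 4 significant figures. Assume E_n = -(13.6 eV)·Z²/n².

85.00 eV

E_n = −13.6 Z²/n² = −340.0/n² eV for Z = 5.
E_2 = −340.0/4 = −85.00 eV, so ionization (to E = 0) requires 85.00 eV.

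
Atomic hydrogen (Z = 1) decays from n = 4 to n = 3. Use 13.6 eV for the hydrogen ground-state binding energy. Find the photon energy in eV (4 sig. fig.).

E_4 = −13.60/16 = −0.8500 eV and E_3 = −13.60/9 = −1.511 eV.
The photon energy is |E_4 − E_3| = 0.6611 eV.

0.6611 eV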